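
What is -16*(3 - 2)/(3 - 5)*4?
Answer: 32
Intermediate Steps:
-16*(3 - 2)/(3 - 5)*4 = -16/(-2)*4 = -16*(-1)/2*4 = -16*(-1/2)*4 = 8*4 = 32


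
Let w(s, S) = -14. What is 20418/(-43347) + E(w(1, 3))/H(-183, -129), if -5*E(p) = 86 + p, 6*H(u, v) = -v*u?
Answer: -88567138/189498635 ≈ -0.46738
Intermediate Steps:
H(u, v) = -u*v/6 (H(u, v) = (-v*u)/6 = (-u*v)/6 = -u*v/6)
E(p) = -86/5 - p/5 (E(p) = -(86 + p)/5 = -86/5 - p/5)
20418/(-43347) + E(w(1, 3))/H(-183, -129) = 20418/(-43347) + (-86/5 - ⅕*(-14))/((-⅙*(-183)*(-129))) = 20418*(-1/43347) + (-86/5 + 14/5)/(-7869/2) = -6806/14449 - 72/5*(-2/7869) = -6806/14449 + 48/13115 = -88567138/189498635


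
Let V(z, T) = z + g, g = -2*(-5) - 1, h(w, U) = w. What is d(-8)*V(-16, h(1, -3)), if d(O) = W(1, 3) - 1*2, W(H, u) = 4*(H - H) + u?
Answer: -7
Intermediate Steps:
W(H, u) = u (W(H, u) = 4*0 + u = 0 + u = u)
g = 9 (g = 10 - 1 = 9)
d(O) = 1 (d(O) = 3 - 1*2 = 3 - 2 = 1)
V(z, T) = 9 + z (V(z, T) = z + 9 = 9 + z)
d(-8)*V(-16, h(1, -3)) = 1*(9 - 16) = 1*(-7) = -7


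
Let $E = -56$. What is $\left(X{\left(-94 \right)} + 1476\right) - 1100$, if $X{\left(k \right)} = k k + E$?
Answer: $9156$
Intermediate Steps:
$X{\left(k \right)} = -56 + k^{2}$ ($X{\left(k \right)} = k k - 56 = k^{2} - 56 = -56 + k^{2}$)
$\left(X{\left(-94 \right)} + 1476\right) - 1100 = \left(\left(-56 + \left(-94\right)^{2}\right) + 1476\right) - 1100 = \left(\left(-56 + 8836\right) + 1476\right) - 1100 = \left(8780 + 1476\right) - 1100 = 10256 - 1100 = 9156$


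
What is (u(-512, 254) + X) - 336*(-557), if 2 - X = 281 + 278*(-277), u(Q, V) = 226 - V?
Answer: 263851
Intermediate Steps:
X = 76727 (X = 2 - (281 + 278*(-277)) = 2 - (281 - 77006) = 2 - 1*(-76725) = 2 + 76725 = 76727)
(u(-512, 254) + X) - 336*(-557) = ((226 - 1*254) + 76727) - 336*(-557) = ((226 - 254) + 76727) - 56*(-3342) = (-28 + 76727) + 187152 = 76699 + 187152 = 263851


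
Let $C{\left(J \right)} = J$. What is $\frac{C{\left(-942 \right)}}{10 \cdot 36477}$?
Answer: $- \frac{157}{60795} \approx -0.0025824$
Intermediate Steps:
$\frac{C{\left(-942 \right)}}{10 \cdot 36477} = - \frac{942}{10 \cdot 36477} = - \frac{942}{364770} = \left(-942\right) \frac{1}{364770} = - \frac{157}{60795}$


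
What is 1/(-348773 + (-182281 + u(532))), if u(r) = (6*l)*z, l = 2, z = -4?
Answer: -1/531102 ≈ -1.8829e-6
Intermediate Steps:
u(r) = -48 (u(r) = (6*2)*(-4) = 12*(-4) = -48)
1/(-348773 + (-182281 + u(532))) = 1/(-348773 + (-182281 - 48)) = 1/(-348773 - 182329) = 1/(-531102) = -1/531102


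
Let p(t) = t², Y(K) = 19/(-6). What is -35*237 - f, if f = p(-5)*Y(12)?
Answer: -49295/6 ≈ -8215.8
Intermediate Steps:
Y(K) = -19/6 (Y(K) = 19*(-⅙) = -19/6)
f = -475/6 (f = (-5)²*(-19/6) = 25*(-19/6) = -475/6 ≈ -79.167)
-35*237 - f = -35*237 - 1*(-475/6) = -8295 + 475/6 = -49295/6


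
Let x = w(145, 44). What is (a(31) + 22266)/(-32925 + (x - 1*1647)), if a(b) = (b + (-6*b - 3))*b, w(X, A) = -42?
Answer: -8684/17307 ≈ -0.50176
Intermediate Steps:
x = -42
a(b) = b*(-3 - 5*b) (a(b) = (b + (-3 - 6*b))*b = (-3 - 5*b)*b = b*(-3 - 5*b))
(a(31) + 22266)/(-32925 + (x - 1*1647)) = (-1*31*(3 + 5*31) + 22266)/(-32925 + (-42 - 1*1647)) = (-1*31*(3 + 155) + 22266)/(-32925 + (-42 - 1647)) = (-1*31*158 + 22266)/(-32925 - 1689) = (-4898 + 22266)/(-34614) = 17368*(-1/34614) = -8684/17307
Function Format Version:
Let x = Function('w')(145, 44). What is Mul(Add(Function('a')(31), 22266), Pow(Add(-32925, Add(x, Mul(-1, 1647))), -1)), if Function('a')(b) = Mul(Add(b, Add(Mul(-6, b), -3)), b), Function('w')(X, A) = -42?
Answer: Rational(-8684, 17307) ≈ -0.50176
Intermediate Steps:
x = -42
Function('a')(b) = Mul(b, Add(-3, Mul(-5, b))) (Function('a')(b) = Mul(Add(b, Add(-3, Mul(-6, b))), b) = Mul(Add(-3, Mul(-5, b)), b) = Mul(b, Add(-3, Mul(-5, b))))
Mul(Add(Function('a')(31), 22266), Pow(Add(-32925, Add(x, Mul(-1, 1647))), -1)) = Mul(Add(Mul(-1, 31, Add(3, Mul(5, 31))), 22266), Pow(Add(-32925, Add(-42, Mul(-1, 1647))), -1)) = Mul(Add(Mul(-1, 31, Add(3, 155)), 22266), Pow(Add(-32925, Add(-42, -1647)), -1)) = Mul(Add(Mul(-1, 31, 158), 22266), Pow(Add(-32925, -1689), -1)) = Mul(Add(-4898, 22266), Pow(-34614, -1)) = Mul(17368, Rational(-1, 34614)) = Rational(-8684, 17307)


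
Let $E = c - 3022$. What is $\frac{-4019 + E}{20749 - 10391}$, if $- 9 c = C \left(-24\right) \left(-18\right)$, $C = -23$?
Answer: $- \frac{5937}{10358} \approx -0.57318$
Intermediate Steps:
$c = 1104$ ($c = - \frac{\left(-23\right) \left(-24\right) \left(-18\right)}{9} = - \frac{552 \left(-18\right)}{9} = \left(- \frac{1}{9}\right) \left(-9936\right) = 1104$)
$E = -1918$ ($E = 1104 - 3022 = -1918$)
$\frac{-4019 + E}{20749 - 10391} = \frac{-4019 - 1918}{20749 - 10391} = - \frac{5937}{10358}$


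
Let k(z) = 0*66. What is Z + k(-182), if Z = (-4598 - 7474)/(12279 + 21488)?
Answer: -12072/33767 ≈ -0.35751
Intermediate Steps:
k(z) = 0
Z = -12072/33767 ≈ -0.35751
Z + k(-182) = -12072/33767 + 0 = -12072/33767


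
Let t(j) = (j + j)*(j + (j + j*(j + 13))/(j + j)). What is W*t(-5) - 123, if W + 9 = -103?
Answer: -683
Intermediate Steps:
W = -112 (W = -9 - 103 = -112)
t(j) = 2*j*(j + (j + j*(13 + j))/(2*j)) (t(j) = (2*j)*(j + (j + j*(13 + j))/((2*j))) = (2*j)*(j + (j + j*(13 + j))*(1/(2*j))) = (2*j)*(j + (j + j*(13 + j))/(2*j)) = 2*j*(j + (j + j*(13 + j))/(2*j)))
W*t(-5) - 123 = -(-560)*(14 + 3*(-5)) - 123 = -(-560)*(14 - 15) - 123 = -(-560)*(-1) - 123 = -112*5 - 123 = -560 - 123 = -683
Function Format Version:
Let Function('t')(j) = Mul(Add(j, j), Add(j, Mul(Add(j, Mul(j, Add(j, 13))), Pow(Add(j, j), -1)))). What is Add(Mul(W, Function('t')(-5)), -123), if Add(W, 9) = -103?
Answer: -683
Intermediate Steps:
W = -112 (W = Add(-9, -103) = -112)
Function('t')(j) = Mul(2, j, Add(j, Mul(Rational(1, 2), Pow(j, -1), Add(j, Mul(j, Add(13, j)))))) (Function('t')(j) = Mul(Mul(2, j), Add(j, Mul(Add(j, Mul(j, Add(13, j))), Pow(Mul(2, j), -1)))) = Mul(Mul(2, j), Add(j, Mul(Add(j, Mul(j, Add(13, j))), Mul(Rational(1, 2), Pow(j, -1))))) = Mul(Mul(2, j), Add(j, Mul(Rational(1, 2), Pow(j, -1), Add(j, Mul(j, Add(13, j)))))) = Mul(2, j, Add(j, Mul(Rational(1, 2), Pow(j, -1), Add(j, Mul(j, Add(13, j)))))))
Add(Mul(W, Function('t')(-5)), -123) = Add(Mul(-112, Mul(-5, Add(14, Mul(3, -5)))), -123) = Add(Mul(-112, Mul(-5, Add(14, -15))), -123) = Add(Mul(-112, Mul(-5, -1)), -123) = Add(Mul(-112, 5), -123) = Add(-560, -123) = -683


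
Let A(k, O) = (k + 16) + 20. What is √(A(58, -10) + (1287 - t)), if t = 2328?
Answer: I*√947 ≈ 30.773*I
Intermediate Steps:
A(k, O) = 36 + k (A(k, O) = (16 + k) + 20 = 36 + k)
√(A(58, -10) + (1287 - t)) = √((36 + 58) + (1287 - 1*2328)) = √(94 + (1287 - 2328)) = √(94 - 1041) = √(-947) = I*√947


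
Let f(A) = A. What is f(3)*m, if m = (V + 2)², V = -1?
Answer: 3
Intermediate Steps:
m = 1 (m = (-1 + 2)² = 1² = 1)
f(3)*m = 3*1 = 3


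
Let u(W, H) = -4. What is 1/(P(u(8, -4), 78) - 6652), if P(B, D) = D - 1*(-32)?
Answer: -1/6542 ≈ -0.00015286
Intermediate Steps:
P(B, D) = 32 + D (P(B, D) = D + 32 = 32 + D)
1/(P(u(8, -4), 78) - 6652) = 1/((32 + 78) - 6652) = 1/(110 - 6652) = 1/(-6542) = -1/6542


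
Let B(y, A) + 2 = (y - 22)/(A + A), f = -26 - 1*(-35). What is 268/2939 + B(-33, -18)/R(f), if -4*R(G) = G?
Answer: 71671/238059 ≈ 0.30106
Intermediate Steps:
f = 9 (f = -26 + 35 = 9)
B(y, A) = -2 + (-22 + y)/(2*A) (B(y, A) = -2 + (y - 22)/(A + A) = -2 + (-22 + y)/((2*A)) = -2 + (-22 + y)*(1/(2*A)) = -2 + (-22 + y)/(2*A))
R(G) = -G/4
268/2939 + B(-33, -18)/R(f) = 268/2939 + ((½)*(-22 - 33 - 4*(-18))/(-18))/((-¼*9)) = 268*(1/2939) + ((½)*(-1/18)*(-22 - 33 + 72))/(-9/4) = 268/2939 + ((½)*(-1/18)*17)*(-4/9) = 268/2939 - 17/36*(-4/9) = 268/2939 + 17/81 = 71671/238059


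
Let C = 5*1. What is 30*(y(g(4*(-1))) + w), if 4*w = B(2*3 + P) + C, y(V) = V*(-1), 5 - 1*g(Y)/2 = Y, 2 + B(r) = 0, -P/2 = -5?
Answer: -1035/2 ≈ -517.50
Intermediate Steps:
P = 10 (P = -2*(-5) = 10)
B(r) = -2 (B(r) = -2 + 0 = -2)
C = 5
g(Y) = 10 - 2*Y
y(V) = -V
w = ¾ (w = (-2 + 5)/4 = (¼)*3 = ¾ ≈ 0.75000)
30*(y(g(4*(-1))) + w) = 30*(-(10 - 8*(-1)) + ¾) = 30*(-(10 - 2*(-4)) + ¾) = 30*(-(10 + 8) + ¾) = 30*(-1*18 + ¾) = 30*(-18 + ¾) = 30*(-69/4) = -1035/2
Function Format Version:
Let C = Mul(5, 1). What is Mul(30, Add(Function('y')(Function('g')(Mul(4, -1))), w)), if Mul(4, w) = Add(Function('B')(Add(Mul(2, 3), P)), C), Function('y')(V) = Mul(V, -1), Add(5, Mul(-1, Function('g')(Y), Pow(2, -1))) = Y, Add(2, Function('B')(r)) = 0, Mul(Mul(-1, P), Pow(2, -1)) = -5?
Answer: Rational(-1035, 2) ≈ -517.50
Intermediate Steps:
P = 10 (P = Mul(-2, -5) = 10)
Function('B')(r) = -2 (Function('B')(r) = Add(-2, 0) = -2)
C = 5
Function('g')(Y) = Add(10, Mul(-2, Y))
Function('y')(V) = Mul(-1, V)
w = Rational(3, 4) (w = Mul(Rational(1, 4), Add(-2, 5)) = Mul(Rational(1, 4), 3) = Rational(3, 4) ≈ 0.75000)
Mul(30, Add(Function('y')(Function('g')(Mul(4, -1))), w)) = Mul(30, Add(Mul(-1, Add(10, Mul(-2, Mul(4, -1)))), Rational(3, 4))) = Mul(30, Add(Mul(-1, Add(10, Mul(-2, -4))), Rational(3, 4))) = Mul(30, Add(Mul(-1, Add(10, 8)), Rational(3, 4))) = Mul(30, Add(Mul(-1, 18), Rational(3, 4))) = Mul(30, Add(-18, Rational(3, 4))) = Mul(30, Rational(-69, 4)) = Rational(-1035, 2)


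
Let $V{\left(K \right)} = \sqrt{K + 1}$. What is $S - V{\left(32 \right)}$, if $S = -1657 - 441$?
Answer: $-2098 - \sqrt{33} \approx -2103.7$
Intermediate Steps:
$V{\left(K \right)} = \sqrt{1 + K}$
$S = -2098$
$S - V{\left(32 \right)} = -2098 - \sqrt{1 + 32} = -2098 - \sqrt{33}$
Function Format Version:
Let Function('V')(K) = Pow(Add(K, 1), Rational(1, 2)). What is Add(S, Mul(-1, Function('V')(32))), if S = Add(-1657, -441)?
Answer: Add(-2098, Mul(-1, Pow(33, Rational(1, 2)))) ≈ -2103.7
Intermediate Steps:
Function('V')(K) = Pow(Add(1, K), Rational(1, 2))
S = -2098
Add(S, Mul(-1, Function('V')(32))) = Add(-2098, Mul(-1, Pow(Add(1, 32), Rational(1, 2)))) = Add(-2098, Mul(-1, Pow(33, Rational(1, 2))))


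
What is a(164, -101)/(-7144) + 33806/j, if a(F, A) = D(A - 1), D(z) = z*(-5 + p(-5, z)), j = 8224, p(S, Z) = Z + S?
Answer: 9222443/3672016 ≈ 2.5115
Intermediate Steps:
p(S, Z) = S + Z
D(z) = z*(-10 + z) (D(z) = z*(-5 + (-5 + z)) = z*(-10 + z))
a(F, A) = (-1 + A)*(-11 + A) (a(F, A) = (A - 1)*(-10 + (A - 1)) = (-1 + A)*(-10 + (-1 + A)) = (-1 + A)*(-11 + A))
a(164, -101)/(-7144) + 33806/j = ((-1 - 101)*(-11 - 101))/(-7144) + 33806/8224 = -102*(-112)*(-1/7144) + 33806*(1/8224) = 11424*(-1/7144) + 16903/4112 = -1428/893 + 16903/4112 = 9222443/3672016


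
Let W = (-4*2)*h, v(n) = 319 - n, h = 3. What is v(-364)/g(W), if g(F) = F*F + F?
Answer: 683/552 ≈ 1.2373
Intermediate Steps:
W = -24 (W = -4*2*3 = -8*3 = -24)
g(F) = F + F² (g(F) = F² + F = F + F²)
v(-364)/g(W) = (319 - 1*(-364))/((-24*(1 - 24))) = (319 + 364)/((-24*(-23))) = 683/552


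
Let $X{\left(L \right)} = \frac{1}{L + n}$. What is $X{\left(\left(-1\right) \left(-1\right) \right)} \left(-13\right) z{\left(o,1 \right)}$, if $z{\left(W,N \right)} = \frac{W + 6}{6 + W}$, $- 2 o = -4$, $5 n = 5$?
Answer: $- \frac{13}{2} \approx -6.5$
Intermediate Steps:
$n = 1$ ($n = \frac{1}{5} \cdot 5 = 1$)
$X{\left(L \right)} = \frac{1}{1 + L}$ ($X{\left(L \right)} = \frac{1}{L + 1} = \frac{1}{1 + L}$)
$o = 2$ ($o = \left(- \frac{1}{2}\right) \left(-4\right) = 2$)
$z{\left(W,N \right)} = 1$ ($z{\left(W,N \right)} = \frac{6 + W}{6 + W} = 1$)
$X{\left(\left(-1\right) \left(-1\right) \right)} \left(-13\right) z{\left(o,1 \right)} = \frac{1}{1 - -1} \left(-13\right) 1 = \frac{1}{1 + 1} \left(-13\right) 1 = \frac{1}{2} \left(-13\right) 1 = \left(- \frac{13}{2}\right) 1 = - \frac{13}{2}$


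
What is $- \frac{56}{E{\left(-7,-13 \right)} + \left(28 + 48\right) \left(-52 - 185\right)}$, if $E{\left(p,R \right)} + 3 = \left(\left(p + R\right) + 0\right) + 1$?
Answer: $\frac{28}{9017} \approx 0.0031052$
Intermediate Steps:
$E{\left(p,R \right)} = -2 + R + p$ ($E{\left(p,R \right)} = -3 + \left(\left(\left(p + R\right) + 0\right) + 1\right) = -3 + \left(\left(\left(R + p\right) + 0\right) + 1\right) = -3 + \left(\left(R + p\right) + 1\right) = -3 + \left(1 + R + p\right) = -2 + R + p$)
$- \frac{56}{E{\left(-7,-13 \right)} + \left(28 + 48\right) \left(-52 - 185\right)} = - \frac{56}{\left(-2 - 13 - 7\right) + \left(28 + 48\right) \left(-52 - 185\right)} = - \frac{56}{-22 + 76 \left(-237\right)} = - \frac{56}{-22 - 18012} = - \frac{56}{-18034} = \left(-56\right) \left(- \frac{1}{18034}\right) = \frac{28}{9017}$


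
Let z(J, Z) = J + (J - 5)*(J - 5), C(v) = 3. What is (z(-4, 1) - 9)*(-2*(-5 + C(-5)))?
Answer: 272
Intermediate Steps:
z(J, Z) = J + (-5 + J)² (z(J, Z) = J + (-5 + J)*(-5 + J) = J + (-5 + J)²)
(z(-4, 1) - 9)*(-2*(-5 + C(-5))) = ((-4 + (-5 - 4)²) - 9)*(-2*(-5 + 3)) = ((-4 + (-9)²) - 9)*(-2*(-2)) = ((-4 + 81) - 9)*4 = (77 - 9)*4 = 68*4 = 272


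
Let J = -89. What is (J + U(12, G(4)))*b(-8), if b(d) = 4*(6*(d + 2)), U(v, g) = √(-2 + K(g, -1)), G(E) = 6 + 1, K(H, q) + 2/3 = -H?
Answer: 12816 - 48*I*√87 ≈ 12816.0 - 447.71*I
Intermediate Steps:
K(H, q) = -⅔ - H
G(E) = 7
U(v, g) = √(-8/3 - g) (U(v, g) = √(-2 + (-⅔ - g)) = √(-8/3 - g))
b(d) = 48 + 24*d (b(d) = 4*(6*(2 + d)) = 4*(12 + 6*d) = 48 + 24*d)
(J + U(12, G(4)))*b(-8) = (-89 + √(-24 - 9*7)/3)*(48 + 24*(-8)) = (-89 + √(-24 - 63)/3)*(48 - 192) = (-89 + √(-87)/3)*(-144) = (-89 + (I*√87)/3)*(-144) = (-89 + I*√87/3)*(-144) = 12816 - 48*I*√87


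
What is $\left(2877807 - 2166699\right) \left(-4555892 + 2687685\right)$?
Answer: $-1328496943356$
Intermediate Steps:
$\left(2877807 - 2166699\right) \left(-4555892 + 2687685\right) = 711108 \left(-1868207\right) = -1328496943356$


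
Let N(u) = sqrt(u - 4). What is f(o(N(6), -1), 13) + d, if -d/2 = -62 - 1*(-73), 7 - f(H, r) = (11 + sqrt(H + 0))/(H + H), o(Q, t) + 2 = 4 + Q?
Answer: (-1 - 15*sqrt(4 + 2*sqrt(2)) - 71*sqrt(2 + sqrt(2))/2 - sqrt(2)/2)/(2 + sqrt(2))**(3/2) ≈ -16.882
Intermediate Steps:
N(u) = sqrt(-4 + u)
o(Q, t) = 2 + Q (o(Q, t) = -2 + (4 + Q) = 2 + Q)
f(H, r) = 7 - (11 + sqrt(H))/(2*H) (f(H, r) = 7 - (11 + sqrt(H + 0))/(H + H) = 7 - (11 + sqrt(H))/(2*H))
d = -22 (d = -2*(-62 - 1*(-73)) = -2*(-62 + 73) = -2*11 = -22)
f(o(N(6), -1), 13) + d = (7 - 11/(2*(2 + sqrt(-4 + 6))) - 1/(2*sqrt(2 + sqrt(-4 + 6)))) - 22 = (7 - 11/(2*(2 + sqrt(2))) - 1/(2*sqrt(2 + sqrt(2)))) - 22 = -15 - 11/(2*(2 + sqrt(2))) - 1/(2*sqrt(2 + sqrt(2)))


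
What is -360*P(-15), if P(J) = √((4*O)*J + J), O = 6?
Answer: -1800*I*√15 ≈ -6971.4*I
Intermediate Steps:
P(J) = 5*√J (P(J) = √((4*6)*J + J) = √(24*J + J) = √(25*J) = 5*√J)
-360*P(-15) = -1800*√(-15) = -1800*I*√15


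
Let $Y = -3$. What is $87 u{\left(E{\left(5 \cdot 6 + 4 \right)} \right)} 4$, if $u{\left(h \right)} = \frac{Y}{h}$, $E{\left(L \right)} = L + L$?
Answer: $- \frac{261}{17} \approx -15.353$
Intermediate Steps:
$E{\left(L \right)} = 2 L$
$u{\left(h \right)} = - \frac{3}{h}$
$87 u{\left(E{\left(5 \cdot 6 + 4 \right)} \right)} 4 = 87 \left(- \frac{3}{2 \left(5 \cdot 6 + 4\right)}\right) 4 = 87 \left(- \frac{3}{2 \left(30 + 4\right)}\right) 4 = 87 \left(- \frac{3}{2 \cdot 34}\right) 4 = 87 \left(- \frac{3}{68}\right) 4 = \left(- \frac{261}{68}\right) 4 = - \frac{261}{17}$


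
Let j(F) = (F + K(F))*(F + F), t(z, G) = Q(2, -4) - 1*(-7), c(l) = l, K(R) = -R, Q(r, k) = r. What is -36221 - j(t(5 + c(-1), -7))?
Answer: -36221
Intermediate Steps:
t(z, G) = 9 (t(z, G) = 2 - 1*(-7) = 2 + 7 = 9)
j(F) = 0 (j(F) = (F - F)*(F + F) = 0*(2*F) = 0)
-36221 - j(t(5 + c(-1), -7)) = -36221 - 1*0 = -36221 + 0 = -36221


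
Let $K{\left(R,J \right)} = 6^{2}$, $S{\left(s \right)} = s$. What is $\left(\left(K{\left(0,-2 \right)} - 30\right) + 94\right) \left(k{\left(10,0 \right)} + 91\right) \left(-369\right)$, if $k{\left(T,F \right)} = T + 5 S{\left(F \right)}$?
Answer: $-3726900$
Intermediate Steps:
$K{\left(R,J \right)} = 36$
$k{\left(T,F \right)} = T + 5 F$
$\left(\left(K{\left(0,-2 \right)} - 30\right) + 94\right) \left(k{\left(10,0 \right)} + 91\right) \left(-369\right) = \left(\left(36 - 30\right) + 94\right) \left(\left(10 + 5 \cdot 0\right) + 91\right) \left(-369\right) = \left(\left(36 - 30\right) + 94\right) \left(\left(10 + 0\right) + 91\right) \left(-369\right) = \left(6 + 94\right) \left(10 + 91\right) \left(-369\right) = 100 \cdot 101 \left(-369\right) = 10100 \left(-369\right) = -3726900$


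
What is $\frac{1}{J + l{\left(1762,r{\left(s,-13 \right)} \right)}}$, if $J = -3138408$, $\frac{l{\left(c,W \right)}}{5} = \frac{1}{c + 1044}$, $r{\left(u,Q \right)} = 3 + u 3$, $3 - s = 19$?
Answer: $- \frac{2806}{8806372843} \approx -3.1863 \cdot 10^{-7}$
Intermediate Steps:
$s = -16$ ($s = 3 - 19 = -16$)
$r{\left(u,Q \right)} = 3 + 3 u$
$l{\left(c,W \right)} = \frac{5}{1044 + c}$ ($l{\left(c,W \right)} = \frac{5}{c + 1044} = \frac{5}{1044 + c}$)
$\frac{1}{J + l{\left(1762,r{\left(s,-13 \right)} \right)}} = \frac{1}{-3138408 + \frac{5}{1044 + 1762}} = \frac{1}{-3138408 + \frac{5}{2806}} = \frac{1}{- \frac{8806372843}{2806}} = - \frac{2806}{8806372843}$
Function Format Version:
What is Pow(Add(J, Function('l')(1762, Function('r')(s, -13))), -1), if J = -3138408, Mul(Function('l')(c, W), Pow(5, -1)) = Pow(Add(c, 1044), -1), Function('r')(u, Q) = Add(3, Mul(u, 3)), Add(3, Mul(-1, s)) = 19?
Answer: Rational(-2806, 8806372843) ≈ -3.1863e-7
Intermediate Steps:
s = -16 (s = Add(3, Mul(-1, 19)) = Add(3, -19) = -16)
Function('r')(u, Q) = Add(3, Mul(3, u))
Function('l')(c, W) = Mul(5, Pow(Add(1044, c), -1)) (Function('l')(c, W) = Mul(5, Pow(Add(c, 1044), -1)) = Mul(5, Pow(Add(1044, c), -1)))
Pow(Add(J, Function('l')(1762, Function('r')(s, -13))), -1) = Pow(Add(-3138408, Mul(5, Pow(Add(1044, 1762), -1))), -1) = Pow(Add(-3138408, Mul(5, Pow(2806, -1))), -1) = Pow(Add(-3138408, Mul(5, Rational(1, 2806))), -1) = Pow(Add(-3138408, Rational(5, 2806)), -1) = Pow(Rational(-8806372843, 2806), -1) = Rational(-2806, 8806372843)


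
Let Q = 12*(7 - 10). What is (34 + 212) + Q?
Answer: 210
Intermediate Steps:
Q = -36 (Q = 12*(-3) = -36)
(34 + 212) + Q = (34 + 212) - 36 = 246 - 36 = 210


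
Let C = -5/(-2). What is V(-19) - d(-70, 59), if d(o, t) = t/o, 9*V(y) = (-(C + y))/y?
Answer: 1489/1995 ≈ 0.74637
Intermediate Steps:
C = 5/2 (C = -5*(-½) = 5/2 ≈ 2.5000)
V(y) = (-5/2 - y)/(9*y) (V(y) = ((-(5/2 + y))/y)/9 = ((-5/2 - y)/y)/9 = (-5/2 - y)/(9*y))
V(-19) - d(-70, 59) = (1/18)*(-5 - 2*(-19))/(-19) - 59/(-70) = (1/18)*(-1/19)*(-5 + 38) - 59*(-1)/70 = (1/18)*(-1/19)*33 - 1*(-59/70) = -11/114 + 59/70 = 1489/1995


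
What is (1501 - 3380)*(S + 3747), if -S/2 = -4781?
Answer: -25007611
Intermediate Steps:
S = 9562 (S = -2*(-4781) = 9562)
(1501 - 3380)*(S + 3747) = (1501 - 3380)*(9562 + 3747) = -1879*13309 = -25007611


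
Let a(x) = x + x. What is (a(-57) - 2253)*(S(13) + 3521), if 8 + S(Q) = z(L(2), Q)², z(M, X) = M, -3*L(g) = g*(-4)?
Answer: -8332103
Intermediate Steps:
L(g) = 4*g/3 (L(g) = -g*(-4)/3 = -(-4)*g/3 = 4*g/3)
a(x) = 2*x
S(Q) = -8/9 (S(Q) = -8 + ((4/3)*2)² = -8 + (8/3)² = -8 + 64/9 = -8/9)
(a(-57) - 2253)*(S(13) + 3521) = (2*(-57) - 2253)*(-8/9 + 3521) = (-114 - 2253)*(31681/9) = -2367*31681/9 = -8332103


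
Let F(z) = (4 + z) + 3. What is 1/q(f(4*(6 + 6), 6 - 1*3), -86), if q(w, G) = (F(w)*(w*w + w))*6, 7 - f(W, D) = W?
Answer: -1/334560 ≈ -2.9890e-6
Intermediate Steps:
f(W, D) = 7 - W
F(z) = 7 + z
q(w, G) = 6*(7 + w)*(w + w**2) (q(w, G) = ((7 + w)*(w*w + w))*6 = ((7 + w)*(w**2 + w))*6 = ((7 + w)*(w + w**2))*6 = 6*(7 + w)*(w + w**2))
1/q(f(4*(6 + 6), 6 - 1*3), -86) = 1/(6*(7 - 4*(6 + 6))*(1 + (7 - 4*(6 + 6)))*(7 + (7 - 4*(6 + 6)))) = 1/(6*(7 - 4*12)*(1 + (7 - 4*12))*(7 + (7 - 4*12))) = 1/(6*(7 - 1*48)*(1 + (7 - 1*48))*(7 + (7 - 1*48))) = 1/(6*(7 - 48)*(1 + (7 - 48))*(7 + (7 - 48))) = 1/(6*(-41)*(1 - 41)*(7 - 41)) = 1/(6*(-41)*(-40)*(-34)) = 1/(-334560) = -1/334560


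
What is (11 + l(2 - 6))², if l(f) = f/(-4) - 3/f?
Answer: 2601/16 ≈ 162.56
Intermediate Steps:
l(f) = -3/f - f/4 (l(f) = f*(-¼) - 3/f = -f/4 - 3/f = -3/f - f/4)
(11 + l(2 - 6))² = (11 + (-3/(2 - 6) - (2 - 6)/4))² = (11 + (-3/(-4) - ¼*(-4)))² = (11 + (-3*(-¼) + 1))² = (11 + (¾ + 1))² = (11 + 7/4)² = (51/4)² = 2601/16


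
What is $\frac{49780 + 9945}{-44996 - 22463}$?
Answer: $- \frac{59725}{67459} \approx -0.88535$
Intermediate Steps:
$\frac{49780 + 9945}{-44996 - 22463} = \frac{59725}{-67459} = 59725 \left(- \frac{1}{67459}\right) = - \frac{59725}{67459}$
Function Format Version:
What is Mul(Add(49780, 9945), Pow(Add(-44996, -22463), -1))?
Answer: Rational(-59725, 67459) ≈ -0.88535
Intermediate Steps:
Mul(Add(49780, 9945), Pow(Add(-44996, -22463), -1)) = Mul(59725, Pow(-67459, -1)) = Mul(59725, Rational(-1, 67459)) = Rational(-59725, 67459)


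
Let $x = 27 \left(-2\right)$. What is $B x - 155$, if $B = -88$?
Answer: $4597$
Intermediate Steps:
$x = -54$
$B x - 155 = \left(-88\right) \left(-54\right) - 155 = 4752 - 155 = 4597$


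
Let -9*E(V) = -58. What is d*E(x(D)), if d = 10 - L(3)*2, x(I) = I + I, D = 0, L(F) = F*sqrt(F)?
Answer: 580/9 - 116*sqrt(3)/3 ≈ -2.5282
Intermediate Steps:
L(F) = F**(3/2)
x(I) = 2*I
d = 10 - 6*sqrt(3) (d = 10 - 3**(3/2)*2 = 10 - 3*sqrt(3)*2 = 10 - 6*sqrt(3) ≈ -0.39230)
E(V) = 58/9 (E(V) = -1/9*(-58) = 58/9)
d*E(x(D)) = (10 - 6*sqrt(3))*(58/9) = 580/9 - 116*sqrt(3)/3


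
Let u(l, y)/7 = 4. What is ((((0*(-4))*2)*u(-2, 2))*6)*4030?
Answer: 0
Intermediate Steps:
u(l, y) = 28 (u(l, y) = 7*4 = 28)
((((0*(-4))*2)*u(-2, 2))*6)*4030 = ((((0*(-4))*2)*28)*6)*4030 = (((0*2)*28)*6)*4030 = ((0*28)*6)*4030 = (0*6)*4030 = 0*4030 = 0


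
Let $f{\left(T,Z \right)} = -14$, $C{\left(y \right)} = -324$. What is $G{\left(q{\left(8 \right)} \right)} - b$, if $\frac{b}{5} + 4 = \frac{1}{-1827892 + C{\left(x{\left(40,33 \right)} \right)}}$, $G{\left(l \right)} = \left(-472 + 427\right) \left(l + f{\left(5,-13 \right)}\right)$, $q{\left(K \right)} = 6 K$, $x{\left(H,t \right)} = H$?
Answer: $- \frac{2760606155}{1828216} \approx -1510.0$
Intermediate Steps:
$G{\left(l \right)} = 630 - 45 l$ ($G{\left(l \right)} = \left(-472 + 427\right) \left(l - 14\right) = - 45 \left(-14 + l\right) = 630 - 45 l$)
$b = - \frac{36564325}{1828216}$ ($b = -20 + \frac{5}{-1827892 - 324} = -20 + \frac{5}{-1828216} = -20 + 5 \left(- \frac{1}{1828216}\right) = -20 - \frac{5}{1828216} = - \frac{36564325}{1828216} \approx -20.0$)
$G{\left(q{\left(8 \right)} \right)} - b = \left(630 - 45 \cdot 6 \cdot 8\right) - - \frac{36564325}{1828216} = \left(630 - 2160\right) + \frac{36564325}{1828216} = -1530 + \frac{36564325}{1828216} = - \frac{2760606155}{1828216}$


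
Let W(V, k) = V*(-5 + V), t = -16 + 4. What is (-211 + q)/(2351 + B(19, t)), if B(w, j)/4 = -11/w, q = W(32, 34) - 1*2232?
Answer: -30001/44625 ≈ -0.67229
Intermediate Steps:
t = -12
q = -1368 (q = 32*(-5 + 32) - 1*2232 = 32*27 - 2232 = 864 - 2232 = -1368)
B(w, j) = -44/w (B(w, j) = 4*(-11/w) = -44/w)
(-211 + q)/(2351 + B(19, t)) = (-211 - 1368)/(2351 - 44/19) = -1579/(2351 - 44*1/19) = -1579/(2351 - 44/19) = -1579/44625/19 = -1579*19/44625 = -30001/44625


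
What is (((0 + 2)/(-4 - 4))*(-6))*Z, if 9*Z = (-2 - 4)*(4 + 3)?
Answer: -7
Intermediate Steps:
Z = -14/3 (Z = ((-2 - 4)*(4 + 3))/9 = (-6*7)/9 = (⅑)*(-42) = -14/3 ≈ -4.6667)
(((0 + 2)/(-4 - 4))*(-6))*Z = (((0 + 2)/(-4 - 4))*(-6))*(-14/3) = ((2/(-8))*(-6))*(-14/3) = ((2*(-⅛))*(-6))*(-14/3) = -¼*(-6)*(-14/3) = (3/2)*(-14/3) = -7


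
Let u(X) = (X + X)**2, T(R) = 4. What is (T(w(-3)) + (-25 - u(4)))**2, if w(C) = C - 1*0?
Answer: 7225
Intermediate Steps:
w(C) = C (w(C) = C + 0 = C)
u(X) = 4*X**2 (u(X) = (2*X)**2 = 4*X**2)
(T(w(-3)) + (-25 - u(4)))**2 = (4 + (-25 - 4*4**2))**2 = (4 + (-25 - 4*16))**2 = (4 + (-25 - 1*64))**2 = (4 + (-25 - 64))**2 = (4 - 89)**2 = (-85)**2 = 7225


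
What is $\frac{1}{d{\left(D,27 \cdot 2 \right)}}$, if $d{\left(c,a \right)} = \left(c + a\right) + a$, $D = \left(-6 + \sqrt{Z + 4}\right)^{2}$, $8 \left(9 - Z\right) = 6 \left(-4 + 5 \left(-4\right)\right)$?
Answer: $\frac{175}{26161} + \frac{12 \sqrt{31}}{26161} \approx 0.0092433$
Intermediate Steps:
$Z = 27$ ($Z = 9 - \frac{6 \left(-4 + 5 \left(-4\right)\right)}{8} = 9 - \frac{6 \left(-4 - 20\right)}{8} = 9 - \frac{6 \left(-24\right)}{8} = 9 - -18 = 9 + 18 = 27$)
$D = \left(-6 + \sqrt{31}\right)^{2}$ ($D = \left(-6 + \sqrt{27 + 4}\right)^{2} = \left(-6 + \sqrt{31}\right)^{2} \approx 0.18683$)
$d{\left(c,a \right)} = c + 2 a$ ($d{\left(c,a \right)} = \left(a + c\right) + a = c + 2 a$)
$\frac{1}{d{\left(D,27 \cdot 2 \right)}} = \frac{1}{\left(6 - \sqrt{31}\right)^{2} + 2 \cdot 27 \cdot 2} = \frac{1}{\left(6 - \sqrt{31}\right)^{2} + 2 \cdot 54} = \frac{1}{\left(6 - \sqrt{31}\right)^{2} + 108} = \frac{1}{108 + \left(6 - \sqrt{31}\right)^{2}}$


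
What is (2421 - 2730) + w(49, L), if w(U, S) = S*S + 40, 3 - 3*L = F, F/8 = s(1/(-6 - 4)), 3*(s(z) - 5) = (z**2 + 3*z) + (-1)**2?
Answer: -5109236/50625 ≈ -100.92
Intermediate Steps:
s(z) = 16/3 + z + z**2/3 (s(z) = 5 + ((z**2 + 3*z) + (-1)**2)/3 = 5 + ((z**2 + 3*z) + 1)/3 = 5 + (1 + z**2 + 3*z)/3 = 5 + (1/3 + z + z**2/3) = 16/3 + z + z**2/3)
F = 3142/75 (F = 8*(16/3 + 1/(-6 - 4) + (1/(-6 - 4))**2/3) = 8*(16/3 + 1/(-10) + (1/(-10))**2/3) = 8*(16/3 - 1/10 + (-1/10)**2/3) = 8*(16/3 - 1/10 + (1/3)*(1/100)) = 8*(16/3 - 1/10 + 1/300) = 8*(1571/300) = 3142/75 ≈ 41.893)
L = -2917/225 (L = 1 - 1/3*3142/75 = 1 - 3142/225 = -2917/225 ≈ -12.964)
w(U, S) = 40 + S**2 (w(U, S) = S**2 + 40 = 40 + S**2)
(2421 - 2730) + w(49, L) = (2421 - 2730) + (40 + (-2917/225)**2) = -309 + (40 + 8508889/50625) = -309 + 10533889/50625 = -5109236/50625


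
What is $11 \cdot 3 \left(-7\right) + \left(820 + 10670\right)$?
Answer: $11259$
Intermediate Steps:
$11 \cdot 3 \left(-7\right) + \left(820 + 10670\right) = 33 \left(-7\right) + 11490 = -231 + 11490 = 11259$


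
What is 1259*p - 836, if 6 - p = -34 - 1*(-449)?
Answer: -515767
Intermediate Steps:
p = -409 (p = 6 - (-34 - 1*(-449)) = 6 - (-34 + 449) = 6 - 1*415 = 6 - 415 = -409)
1259*p - 836 = 1259*(-409) - 836 = -514931 - 836 = -515767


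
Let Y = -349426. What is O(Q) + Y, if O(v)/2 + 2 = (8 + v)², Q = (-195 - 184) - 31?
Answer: -26222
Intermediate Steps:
Q = -410 (Q = -379 - 31 = -410)
O(v) = -4 + 2*(8 + v)²
O(Q) + Y = (-4 + 2*(8 - 410)²) - 349426 = (-4 + 2*(-402)²) - 349426 = (-4 + 2*161604) - 349426 = (-4 + 323208) - 349426 = 323204 - 349426 = -26222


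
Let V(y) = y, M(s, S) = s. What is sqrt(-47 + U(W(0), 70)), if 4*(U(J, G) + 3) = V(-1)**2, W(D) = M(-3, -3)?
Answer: I*sqrt(199)/2 ≈ 7.0534*I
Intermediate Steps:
W(D) = -3
U(J, G) = -11/4 (U(J, G) = -3 + (1/4)*(-1)**2 = -3 + (1/4)*1 = -3 + 1/4 = -11/4)
sqrt(-47 + U(W(0), 70)) = sqrt(-47 - 11/4) = sqrt(-199/4) = I*sqrt(199)/2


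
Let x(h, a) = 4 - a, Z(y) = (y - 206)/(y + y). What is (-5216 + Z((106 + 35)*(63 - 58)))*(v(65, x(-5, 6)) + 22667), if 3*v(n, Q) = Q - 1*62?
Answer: -499612842157/4230 ≈ -1.1811e+8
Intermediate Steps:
Z(y) = (-206 + y)/(2*y) (Z(y) = (-206 + y)/((2*y)) = (-206 + y)*(1/(2*y)) = (-206 + y)/(2*y))
v(n, Q) = -62/3 + Q/3 (v(n, Q) = (Q - 1*62)/3 = (Q - 62)/3 = (-62 + Q)/3 = -62/3 + Q/3)
(-5216 + Z((106 + 35)*(63 - 58)))*(v(65, x(-5, 6)) + 22667) = (-5216 + (-206 + (106 + 35)*(63 - 58))/(2*(((106 + 35)*(63 - 58)))))*((-62/3 + (4 - 1*6)/3) + 22667) = (-5216 + (-206 + 141*5)/(2*((141*5))))*((-62/3 + (4 - 6)/3) + 22667) = (-5216 + (½)*(-206 + 705)/705)*((-62/3 + (⅓)*(-2)) + 22667) = (-5216 + (½)*(1/705)*499)*((-62/3 - ⅔) + 22667) = (-5216 + 499/1410)*(-64/3 + 22667) = -7354061/1410*67937/3 = -499612842157/4230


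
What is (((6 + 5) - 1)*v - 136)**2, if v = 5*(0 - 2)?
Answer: 55696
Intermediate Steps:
v = -10 (v = 5*(-2) = -10)
(((6 + 5) - 1)*v - 136)**2 = (((6 + 5) - 1)*(-10) - 136)**2 = ((11 - 1)*(-10) - 136)**2 = (10*(-10) - 136)**2 = (-100 - 136)**2 = (-236)**2 = 55696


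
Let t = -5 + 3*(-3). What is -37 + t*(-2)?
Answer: -9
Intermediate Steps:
t = -14 (t = -5 - 9 = -14)
-37 + t*(-2) = -37 - 14*(-2) = -37 + 28 = -9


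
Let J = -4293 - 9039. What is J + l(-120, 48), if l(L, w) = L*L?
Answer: 1068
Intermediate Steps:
l(L, w) = L**2
J = -13332
J + l(-120, 48) = -13332 + (-120)**2 = -13332 + 14400 = 1068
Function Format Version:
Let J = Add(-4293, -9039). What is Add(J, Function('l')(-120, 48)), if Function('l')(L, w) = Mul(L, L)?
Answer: 1068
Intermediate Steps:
Function('l')(L, w) = Pow(L, 2)
J = -13332
Add(J, Function('l')(-120, 48)) = Add(-13332, Pow(-120, 2)) = Add(-13332, 14400) = 1068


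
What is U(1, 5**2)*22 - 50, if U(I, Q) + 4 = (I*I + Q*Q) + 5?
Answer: 13744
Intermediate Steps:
U(I, Q) = 1 + I**2 + Q**2 (U(I, Q) = -4 + ((I*I + Q*Q) + 5) = -4 + ((I**2 + Q**2) + 5) = -4 + (5 + I**2 + Q**2) = 1 + I**2 + Q**2)
U(1, 5**2)*22 - 50 = (1 + 1**2 + (5**2)**2)*22 - 50 = (1 + 1 + 25**2)*22 - 50 = (1 + 1 + 625)*22 - 50 = 627*22 - 50 = 13794 - 50 = 13744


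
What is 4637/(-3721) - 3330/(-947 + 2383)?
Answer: -9524831/2671678 ≈ -3.5651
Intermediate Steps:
4637/(-3721) - 3330/(-947 + 2383) = 4637*(-1/3721) - 3330/1436 = -4637/3721 - 3330*1/1436 = -4637/3721 - 1665/718 = -9524831/2671678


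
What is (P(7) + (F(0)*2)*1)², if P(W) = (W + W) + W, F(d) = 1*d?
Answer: 441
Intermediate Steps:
F(d) = d
P(W) = 3*W (P(W) = 2*W + W = 3*W)
(P(7) + (F(0)*2)*1)² = (3*7 + (0*2)*1)² = (21 + 0*1)² = (21 + 0)² = 21² = 441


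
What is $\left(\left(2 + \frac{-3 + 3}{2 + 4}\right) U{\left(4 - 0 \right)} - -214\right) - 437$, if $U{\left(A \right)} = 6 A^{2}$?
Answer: $-31$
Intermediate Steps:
$\left(\left(2 + \frac{-3 + 3}{2 + 4}\right) U{\left(4 - 0 \right)} - -214\right) - 437 = \left(\left(2 + \frac{-3 + 3}{2 + 4}\right) 6 \left(4 - 0\right)^{2} - -214\right) - 437 = \left(\left(2 + \frac{0}{6}\right) 6 \left(4 + 0\right)^{2} + 214\right) - 437 = \left(\left(2 + 0 \cdot \frac{1}{6}\right) 6 \cdot 4^{2} + 214\right) - 437 = \left(\left(2 + 0\right) 6 \cdot 16 + 214\right) - 437 = \left(2 \cdot 96 + 214\right) - 437 = \left(192 + 214\right) - 437 = 406 - 437 = -31$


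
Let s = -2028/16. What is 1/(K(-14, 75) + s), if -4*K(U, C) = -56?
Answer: -4/451 ≈ -0.0088692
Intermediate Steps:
K(U, C) = 14 (K(U, C) = -¼*(-56) = 14)
s = -507/4 (s = -2028/16 = -78*13/8 = -507/4 ≈ -126.75)
1/(K(-14, 75) + s) = 1/(14 - 507/4) = 1/(-451/4) = -4/451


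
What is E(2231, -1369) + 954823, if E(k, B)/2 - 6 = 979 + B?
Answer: 954055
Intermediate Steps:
E(k, B) = 1970 + 2*B (E(k, B) = 12 + 2*(979 + B) = 12 + (1958 + 2*B) = 1970 + 2*B)
E(2231, -1369) + 954823 = (1970 + 2*(-1369)) + 954823 = (1970 - 2738) + 954823 = -768 + 954823 = 954055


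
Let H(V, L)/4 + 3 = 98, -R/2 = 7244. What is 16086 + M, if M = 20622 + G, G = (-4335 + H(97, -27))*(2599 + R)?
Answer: 47057703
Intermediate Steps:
R = -14488 (R = -2*7244 = -14488)
H(V, L) = 380 (H(V, L) = -12 + 4*98 = -12 + 392 = 380)
G = 47020995 (G = (-4335 + 380)*(2599 - 14488) = -3955*(-11889) = 47020995)
M = 47041617 (M = 20622 + 47020995 = 47041617)
16086 + M = 16086 + 47041617 = 47057703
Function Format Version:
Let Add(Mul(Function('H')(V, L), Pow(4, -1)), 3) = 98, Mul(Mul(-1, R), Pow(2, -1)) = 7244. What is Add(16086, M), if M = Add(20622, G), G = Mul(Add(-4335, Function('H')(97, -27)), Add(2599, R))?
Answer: 47057703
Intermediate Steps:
R = -14488 (R = Mul(-2, 7244) = -14488)
Function('H')(V, L) = 380 (Function('H')(V, L) = Add(-12, Mul(4, 98)) = Add(-12, 392) = 380)
G = 47020995 (G = Mul(Add(-4335, 380), Add(2599, -14488)) = Mul(-3955, -11889) = 47020995)
M = 47041617 (M = Add(20622, 47020995) = 47041617)
Add(16086, M) = Add(16086, 47041617) = 47057703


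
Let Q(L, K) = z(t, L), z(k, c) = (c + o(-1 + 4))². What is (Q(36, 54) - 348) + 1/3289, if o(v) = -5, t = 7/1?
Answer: 2016158/3289 ≈ 613.00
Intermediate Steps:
t = 7 (t = 7*1 = 7)
z(k, c) = (-5 + c)² (z(k, c) = (c - 5)² = (-5 + c)²)
Q(L, K) = (-5 + L)²
(Q(36, 54) - 348) + 1/3289 = ((-5 + 36)² - 348) + 1/3289 = (31² - 348) + 1/3289 = (961 - 348) + 1/3289 = 613 + 1/3289 = 2016158/3289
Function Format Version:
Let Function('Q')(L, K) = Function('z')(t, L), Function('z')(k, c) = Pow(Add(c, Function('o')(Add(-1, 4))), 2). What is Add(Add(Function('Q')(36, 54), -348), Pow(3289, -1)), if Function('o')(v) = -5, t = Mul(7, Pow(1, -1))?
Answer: Rational(2016158, 3289) ≈ 613.00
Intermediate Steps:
t = 7 (t = Mul(7, 1) = 7)
Function('z')(k, c) = Pow(Add(-5, c), 2) (Function('z')(k, c) = Pow(Add(c, -5), 2) = Pow(Add(-5, c), 2))
Function('Q')(L, K) = Pow(Add(-5, L), 2)
Add(Add(Function('Q')(36, 54), -348), Pow(3289, -1)) = Add(Add(Pow(Add(-5, 36), 2), -348), Pow(3289, -1)) = Add(Add(Pow(31, 2), -348), Rational(1, 3289)) = Add(Add(961, -348), Rational(1, 3289)) = Add(613, Rational(1, 3289)) = Rational(2016158, 3289)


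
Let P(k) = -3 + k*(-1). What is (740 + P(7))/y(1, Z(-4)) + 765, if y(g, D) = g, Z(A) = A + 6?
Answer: 1495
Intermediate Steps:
P(k) = -3 - k
Z(A) = 6 + A
(740 + P(7))/y(1, Z(-4)) + 765 = (740 + (-3 - 1*7))/1 + 765 = (740 + (-3 - 7))*1 + 765 = (740 - 10)*1 + 765 = 730*1 + 765 = 730 + 765 = 1495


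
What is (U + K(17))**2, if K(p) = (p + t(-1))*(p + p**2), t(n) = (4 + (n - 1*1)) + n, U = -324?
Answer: 26873856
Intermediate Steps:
t(n) = 3 + 2*n (t(n) = (4 + (n - 1)) + n = (4 + (-1 + n)) + n = (3 + n) + n = 3 + 2*n)
K(p) = (1 + p)*(p + p**2) (K(p) = (p + (3 + 2*(-1)))*(p + p**2) = (p + (3 - 2))*(p + p**2) = (p + 1)*(p + p**2) = (1 + p)*(p + p**2))
(U + K(17))**2 = (-324 + 17*(1 + 17**2 + 2*17))**2 = (-324 + 17*(1 + 289 + 34))**2 = (-324 + 17*324)**2 = (-324 + 5508)**2 = 5184**2 = 26873856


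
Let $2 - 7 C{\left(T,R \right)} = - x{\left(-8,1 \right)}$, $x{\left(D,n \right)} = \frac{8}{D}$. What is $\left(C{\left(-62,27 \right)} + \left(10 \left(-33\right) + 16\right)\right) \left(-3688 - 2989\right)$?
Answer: $\frac{14669369}{7} \approx 2.0956 \cdot 10^{6}$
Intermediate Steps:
$C{\left(T,R \right)} = \frac{1}{7}$ ($C{\left(T,R \right)} = \frac{2}{7} - \frac{\left(-1\right) \frac{8}{-8}}{7} = \frac{2}{7} - \frac{\left(-1\right) 8 \left(- \frac{1}{8}\right)}{7} = \frac{2}{7} - \frac{\left(-1\right) \left(-1\right)}{7} = \frac{2}{7} - \frac{1}{7} = \frac{1}{7}$)
$\left(C{\left(-62,27 \right)} + \left(10 \left(-33\right) + 16\right)\right) \left(-3688 - 2989\right) = \left(\frac{1}{7} + \left(10 \left(-33\right) + 16\right)\right) \left(-3688 - 2989\right) = \left(\frac{1}{7} + \left(-330 + 16\right)\right) \left(-6677\right) = \left(\frac{1}{7} - 314\right) \left(-6677\right) = \left(- \frac{2197}{7}\right) \left(-6677\right) = \frac{14669369}{7}$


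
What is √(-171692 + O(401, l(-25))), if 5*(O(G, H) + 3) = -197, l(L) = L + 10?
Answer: 12*I*√29815/5 ≈ 414.41*I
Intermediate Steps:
l(L) = 10 + L
O(G, H) = -212/5 (O(G, H) = -3 + (⅕)*(-197) = -3 - 197/5 = -212/5)
√(-171692 + O(401, l(-25))) = √(-171692 - 212/5) = √(-858672/5) = 12*I*√29815/5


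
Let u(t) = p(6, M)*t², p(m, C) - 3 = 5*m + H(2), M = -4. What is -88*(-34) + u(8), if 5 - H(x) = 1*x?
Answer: 5296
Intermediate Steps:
H(x) = 5 - x
p(m, C) = 6 + 5*m (p(m, C) = 3 + (5*m + (5 - 1*2)) = 3 + (5*m + (5 - 2)) = 3 + (5*m + 3) = 3 + (3 + 5*m) = 6 + 5*m)
u(t) = 36*t² (u(t) = (6 + 5*6)*t² = (6 + 30)*t² = 36*t²)
-88*(-34) + u(8) = -88*(-34) + 36*8² = 2992 + 36*64 = 2992 + 2304 = 5296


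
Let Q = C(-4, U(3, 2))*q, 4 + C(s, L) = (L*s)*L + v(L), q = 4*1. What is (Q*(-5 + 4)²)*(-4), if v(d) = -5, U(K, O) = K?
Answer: 720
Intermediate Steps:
q = 4
C(s, L) = -9 + s*L² (C(s, L) = -4 + ((L*s)*L - 5) = -4 + (s*L² - 5) = -4 + (-5 + s*L²) = -9 + s*L²)
Q = -180 (Q = (-9 - 4*3²)*4 = (-9 - 4*9)*4 = (-9 - 36)*4 = -45*4 = -180)
(Q*(-5 + 4)²)*(-4) = -180*(-5 + 4)²*(-4) = -180*(-1)²*(-4) = -180*1*(-4) = -180*(-4) = 720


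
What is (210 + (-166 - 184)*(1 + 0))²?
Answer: 19600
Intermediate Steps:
(210 + (-166 - 184)*(1 + 0))² = (210 - 350*1)² = (210 - 350)² = (-140)² = 19600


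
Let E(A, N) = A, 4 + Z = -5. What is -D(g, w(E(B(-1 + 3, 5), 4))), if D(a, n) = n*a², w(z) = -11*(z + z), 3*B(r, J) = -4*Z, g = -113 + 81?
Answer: 270336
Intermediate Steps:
Z = -9 (Z = -4 - 5 = -9)
g = -32
B(r, J) = 12 (B(r, J) = (-4*(-9))/3 = (⅓)*36 = 12)
w(z) = -22*z
-D(g, w(E(B(-1 + 3, 5), 4))) = -(-22*12)*(-32)² = -(-264)*1024 = -1*(-270336) = 270336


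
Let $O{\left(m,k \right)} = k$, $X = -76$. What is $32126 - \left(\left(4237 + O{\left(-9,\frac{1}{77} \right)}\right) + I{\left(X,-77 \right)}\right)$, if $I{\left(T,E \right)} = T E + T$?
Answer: $\frac{1702700}{77} \approx 22113.0$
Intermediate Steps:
$I{\left(T,E \right)} = T + E T$ ($I{\left(T,E \right)} = E T + T = T + E T$)
$32126 - \left(\left(4237 + O{\left(-9,\frac{1}{77} \right)}\right) + I{\left(X,-77 \right)}\right) = 32126 - \left(\left(4237 + \frac{1}{77}\right) - 76 \left(1 - 77\right)\right) = 32126 - \left(\left(4237 + \frac{1}{77}\right) - -5776\right) = 32126 - \left(\frac{326250}{77} + 5776\right) = 32126 - \frac{771002}{77} = \frac{1702700}{77}$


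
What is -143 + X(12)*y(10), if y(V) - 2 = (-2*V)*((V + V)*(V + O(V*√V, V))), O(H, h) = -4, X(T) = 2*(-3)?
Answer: 14245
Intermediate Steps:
X(T) = -6
y(V) = 2 - 4*V²*(-4 + V) (y(V) = 2 + (-2*V)*((V + V)*(V - 4)) = 2 + (-2*V)*((2*V)*(-4 + V)) = 2 + (-2*V)*(2*V*(-4 + V)) = 2 - 4*V²*(-4 + V))
-143 + X(12)*y(10) = -143 - 6*(2 - 4*10³ + 16*10²) = -143 - 6*(2 - 4*1000 + 16*100) = -143 - 6*(2 - 4000 + 1600) = -143 - 6*(-2398) = -143 + 14388 = 14245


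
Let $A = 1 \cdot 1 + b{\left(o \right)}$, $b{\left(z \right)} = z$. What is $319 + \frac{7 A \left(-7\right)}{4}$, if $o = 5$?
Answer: $\frac{491}{2} \approx 245.5$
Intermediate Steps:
$A = 6$ ($A = 1 \cdot 1 + 5 = 1 + 5 = 6$)
$319 + \frac{7 A \left(-7\right)}{4} = 319 + \frac{7 \cdot 6 \left(-7\right)}{4} = 319 + \frac{42 \left(-7\right)}{4} = 319 + \frac{1}{4} \left(-294\right) = 319 - \frac{147}{2} = \frac{491}{2}$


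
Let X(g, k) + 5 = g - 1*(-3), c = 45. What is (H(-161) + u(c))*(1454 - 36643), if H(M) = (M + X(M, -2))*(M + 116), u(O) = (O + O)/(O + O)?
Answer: -513090809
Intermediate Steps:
X(g, k) = -2 + g (X(g, k) = -5 + (g - 1*(-3)) = -5 + (g + 3) = -5 + (3 + g) = -2 + g)
u(O) = 1 (u(O) = (2*O)/((2*O)) = (2*O)*(1/(2*O)) = 1)
H(M) = (-2 + 2*M)*(116 + M) (H(M) = (M + (-2 + M))*(M + 116) = (-2 + 2*M)*(116 + M))
(H(-161) + u(c))*(1454 - 36643) = ((-232 + 2*(-161)² + 230*(-161)) + 1)*(1454 - 36643) = ((-232 + 2*25921 - 37030) + 1)*(-35189) = ((-232 + 51842 - 37030) + 1)*(-35189) = (14580 + 1)*(-35189) = 14581*(-35189) = -513090809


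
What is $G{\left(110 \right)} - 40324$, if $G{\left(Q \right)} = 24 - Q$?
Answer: $-40410$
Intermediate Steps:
$G{\left(110 \right)} - 40324 = \left(24 - 110\right) - 40324 = -86 - 40324 = -40410$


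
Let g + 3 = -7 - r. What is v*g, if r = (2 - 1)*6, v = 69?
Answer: -1104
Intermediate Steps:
r = 6 (r = 1*6 = 6)
g = -16 (g = -3 + (-7 - 1*6) = -3 + (-7 - 6) = -3 - 13 = -16)
v*g = 69*(-16) = -1104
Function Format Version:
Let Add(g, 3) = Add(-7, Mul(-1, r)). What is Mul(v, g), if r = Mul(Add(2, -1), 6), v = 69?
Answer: -1104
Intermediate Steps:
r = 6 (r = Mul(1, 6) = 6)
g = -16 (g = Add(-3, Add(-7, Mul(-1, 6))) = Add(-3, Add(-7, -6)) = Add(-3, -13) = -16)
Mul(v, g) = Mul(69, -16) = -1104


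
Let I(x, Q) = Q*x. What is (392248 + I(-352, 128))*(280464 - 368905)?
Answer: -30706007672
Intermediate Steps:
(392248 + I(-352, 128))*(280464 - 368905) = (392248 + 128*(-352))*(280464 - 368905) = (392248 - 45056)*(-88441) = 347192*(-88441) = -30706007672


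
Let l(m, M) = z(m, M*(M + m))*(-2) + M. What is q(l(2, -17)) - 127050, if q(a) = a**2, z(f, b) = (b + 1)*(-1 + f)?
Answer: 152791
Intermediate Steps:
z(f, b) = (1 + b)*(-1 + f)
l(m, M) = 2 + M - 2*m + 2*M*(M + m) - 2*M*m*(M + m) (l(m, M) = (-1 + m - M*(M + m) + (M*(M + m))*m)*(-2) + M = (-1 + m - M*(M + m) + M*m*(M + m))*(-2) + M = (2 - 2*m + 2*M*(M + m) - 2*M*m*(M + m)) + M = 2 + M - 2*m + 2*M*(M + m) - 2*M*m*(M + m))
q(l(2, -17)) - 127050 = (2 - 17 - 2*2 + 2*(-17)*(-17 + 2) - 2*(-17)*2*(-17 + 2))**2 - 127050 = (2 - 17 - 4 + 2*(-17)*(-15) - 2*(-17)*2*(-15))**2 - 127050 = (2 - 17 - 4 + 510 - 1020)**2 - 127050 = (-529)**2 - 127050 = 279841 - 127050 = 152791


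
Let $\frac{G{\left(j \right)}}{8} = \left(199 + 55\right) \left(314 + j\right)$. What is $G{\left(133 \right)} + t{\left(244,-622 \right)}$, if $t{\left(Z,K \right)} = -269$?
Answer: $908035$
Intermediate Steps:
$G{\left(j \right)} = 638048 + 2032 j$ ($G{\left(j \right)} = 8 \left(199 + 55\right) \left(314 + j\right) = 8 \cdot 254 \left(314 + j\right) = 8 \left(79756 + 254 j\right) = 638048 + 2032 j$)
$G{\left(133 \right)} + t{\left(244,-622 \right)} = \left(638048 + 2032 \cdot 133\right) - 269 = \left(638048 + 270256\right) - 269 = 908304 - 269 = 908035$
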